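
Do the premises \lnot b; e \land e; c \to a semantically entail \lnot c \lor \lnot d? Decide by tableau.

No

Initial set: {T \lnot b; T (e \land e); T (c \to a); F (\lnot c \lor \lnot d)}.
T (e \land e): α-rule — add T e, T e.
F (\lnot c \lor \lnot d): α-rule — add F \lnot c, F \lnot d.
T (c \to a): β-rule — branch into F c  //  T a.
  branch 1 (add F c):
    × closes — contains both c and \lnot c.
  branch 2 (add T a):
    ○ open, literals {a=1, b=0, c=1, d=1, e=1}.
1 branch closed, 1 open.
An open branch gives a countermodel: a=1, b=0, c=1, d=1, e=1 (unmentioned atoms arbitrary); the premises hold there but the conclusion fails.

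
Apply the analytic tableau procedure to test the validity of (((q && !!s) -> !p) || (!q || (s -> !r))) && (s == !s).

Not valid

Assume the negation and expand:
Initial set: {F ((((q && !!s) -> !p) || (!q || (s -> !r))) && (s == !s))}.
F ((((q && !!s) -> !p) || (!q || (s -> !r))) && (s == !s)): β-rule — branch into F (((q && !!s) -> !p) || (!q || (s -> !r)))  //  F (s == !s).
  branch 1 (add F (((q && !!s) -> !p) || (!q || (s -> !r)))):
    F (((q && !!s) -> !p) || (!q || (s -> !r))): α-rule — add F ((q && !!s) -> !p), F (!q || (s -> !r)).
    F ((q && !!s) -> !p): α-rule — add T (q && !!s), F !p.
    F (!q || (s -> !r)): α-rule — add F !q, F (s -> !r).
    T (q && !!s): α-rule — add T q, T !!s.
    F (s -> !r): α-rule — add T s, F !r.
    T !!s: drop double negation, giving T s.
    ○ open, literals {p=1, q=1, r=1, s=1}.
  branch 2 (add F (s == !s)):
    F (s == !s): β-rule — branch into T s, F !s  //  F s, T !s.
      branch 2.1 (add T s, F !s):
        ○ open, literals {s=1}.
      branch 2.2 (add F s, T !s):
        ○ open, literals {s=0}.
0 branches closed, 3 open.
An open branch gives a countermodel: p=1, q=1, r=1, s=1 (unmentioned atoms arbitrary); under it the original formula is false.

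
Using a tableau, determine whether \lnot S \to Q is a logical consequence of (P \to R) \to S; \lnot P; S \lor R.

Yes

Initial set: {((P \to R) \to S); \lnot P; (S \lor R); \lnot (\lnot S \to Q)}.
\lnot (\lnot S \to Q): α-rule — add \lnot S, \lnot Q.
((P \to R) \to S): β-rule — branch into \lnot (P \to R)  //  S.
  branch 1 (add \lnot (P \to R)):
    \lnot (P \to R): α-rule — add P, \lnot R.
    × closes — contains both P and \lnot P.
  branch 2 (add S):
    × closes — contains both S and \lnot S.
All 2 branches close.
Every branch closed, so the premises entail the conclusion.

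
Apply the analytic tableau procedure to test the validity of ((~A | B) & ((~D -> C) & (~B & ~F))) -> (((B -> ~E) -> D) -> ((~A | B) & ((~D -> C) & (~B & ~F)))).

Assume the negation and expand:
Initial set: {~(((~A | B) & ((~D -> C) & (~B & ~F))) -> (((B -> ~E) -> D) -> ((~A | B) & ((~D -> C) & (~B & ~F)))))}.
~(((~A | B) & ((~D -> C) & (~B & ~F))) -> (((B -> ~E) -> D) -> ((~A | B) & ((~D -> C) & (~B & ~F))))): α-rule — add ((~A | B) & ((~D -> C) & (~B & ~F))), ~(((B -> ~E) -> D) -> ((~A | B) & ((~D -> C) & (~B & ~F)))).
((~A | B) & ((~D -> C) & (~B & ~F))): α-rule — add (~A | B), ((~D -> C) & (~B & ~F)).
~(((B -> ~E) -> D) -> ((~A | B) & ((~D -> C) & (~B & ~F)))): α-rule — add ((B -> ~E) -> D), ~((~A | B) & ((~D -> C) & (~B & ~F))).
((~D -> C) & (~B & ~F)): α-rule — add (~D -> C), (~B & ~F).
(~B & ~F): α-rule — add ~B, ~F.
(~A | B): β-rule — branch into ~A  //  B.
  branch 1 (add ~A):
    ((B -> ~E) -> D): β-rule — branch into ~(B -> ~E)  //  D.
      branch 1.1 (add ~(B -> ~E)):
        ~(B -> ~E): α-rule — add B, ~~E.
        × closes — contains both B and ~B.
      branch 1.2 (add D):
        ~((~A | B) & ((~D -> C) & (~B & ~F))): β-rule — branch into ~(~A | B)  //  ~((~D -> C) & (~B & ~F)).
          branch 1.2.1 (add ~(~A | B)):
            ~(~A | B): α-rule — add ~~A, ~B.
            × closes — contains both A and ~A.
          branch 1.2.2 (add ~((~D -> C) & (~B & ~F))):
            (~D -> C): β-rule — branch into ~~D  //  C.
              branch 1.2.2.1 (add ~~D):
                ~((~D -> C) & (~B & ~F)): β-rule — branch into ~(~D -> C)  //  ~(~B & ~F).
                  branch 1.2.2.1.1 (add ~(~D -> C)):
                    ~(~D -> C): α-rule — add ~D, ~C.
                    × closes — contains both D and ~D.
                  branch 1.2.2.1.2 (add ~(~B & ~F)):
                    ~(~B & ~F): β-rule — branch into ~~B  //  ~~F.
                      branch 1.2.2.1.2.1 (add ~~B):
                        × closes — contains both B and ~B.
                      branch 1.2.2.1.2.2 (add ~~F):
                        × closes — contains both F and ~F.
              branch 1.2.2.2 (add C):
                ~((~D -> C) & (~B & ~F)): β-rule — branch into ~(~D -> C)  //  ~(~B & ~F).
                  branch 1.2.2.2.1 (add ~(~D -> C)):
                    ~(~D -> C): α-rule — add ~D, ~C.
                    × closes — contains both D and ~D.
                  branch 1.2.2.2.2 (add ~(~B & ~F)):
                    ~(~B & ~F): β-rule — branch into ~~B  //  ~~F.
                      branch 1.2.2.2.2.1 (add ~~B):
                        × closes — contains both B and ~B.
                      branch 1.2.2.2.2.2 (add ~~F):
                        × closes — contains both F and ~F.
  branch 2 (add B):
    × closes — contains both B and ~B.
All 9 branches close.
Every branch closed, so the negation is unsatisfiable and the formula is valid.

Valid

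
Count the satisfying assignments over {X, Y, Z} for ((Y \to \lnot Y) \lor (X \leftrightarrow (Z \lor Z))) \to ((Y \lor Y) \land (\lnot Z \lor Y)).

Initial set: {(((Y \to \lnot Y) \lor (X \leftrightarrow (Z \lor Z))) \to ((Y \lor Y) \land (\lnot Z \lor Y)))}.
(((Y \to \lnot Y) \lor (X \leftrightarrow (Z \lor Z))) \to ((Y \lor Y) \land (\lnot Z \lor Y))): β-rule — branch into \lnot ((Y \to \lnot Y) \lor (X \leftrightarrow (Z \lor Z)))  //  ((Y \lor Y) \land (\lnot Z \lor Y)).
  branch 1 (add \lnot ((Y \to \lnot Y) \lor (X \leftrightarrow (Z \lor Z)))):
    \lnot ((Y \to \lnot Y) \lor (X \leftrightarrow (Z \lor Z))): α-rule — add \lnot (Y \to \lnot Y), \lnot (X \leftrightarrow (Z \lor Z)).
    \lnot (Y \to \lnot Y): α-rule — add Y, \lnot \lnot Y.
    \lnot (X \leftrightarrow (Z \lor Z)): β-rule — branch into X, \lnot (Z \lor Z)  //  \lnot X, (Z \lor Z).
      branch 1.1 (add X, \lnot (Z \lor Z)):
        \lnot (Z \lor Z): α-rule — add \lnot Z, \lnot Z.
        ○ open, literals {X=1, Y=1, Z=0}.
      branch 1.2 (add \lnot X, (Z \lor Z)):
        (Z \lor Z): β-rule — branch into Z  //  Z.
          branch 1.2.1 (add Z):
            ○ open, literals {X=0, Y=1, Z=1}.
          branch 1.2.2 (add Z):
            ○ open, literals {X=0, Y=1, Z=1}.
  branch 2 (add ((Y \lor Y) \land (\lnot Z \lor Y))):
    ((Y \lor Y) \land (\lnot Z \lor Y)): α-rule — add (Y \lor Y), (\lnot Z \lor Y).
    (Y \lor Y): β-rule — branch into Y  //  Y.
      branch 2.1 (add Y):
        (\lnot Z \lor Y): β-rule — branch into \lnot Z  //  Y.
          branch 2.1.1 (add \lnot Z):
            ○ open, literals {Y=1, Z=0}.
          branch 2.1.2 (add Y):
            ○ open, literals {Y=1}.
      branch 2.2 (add Y):
        (\lnot Z \lor Y): β-rule — branch into \lnot Z  //  Y.
          branch 2.2.1 (add \lnot Z):
            ○ open, literals {Y=1, Z=0}.
          branch 2.2.2 (add Y):
            ○ open, literals {Y=1}.
0 branches closed, 7 open.
Each open branch fixes some atoms; the unmentioned ones are free. Counting distinct full assignments: branch {X=1, Y=1, Z=0} (none free) contributes 1 new; branch {X=0, Y=1, Z=1} (none free) contributes 1 new; branch {X=0, Y=1, Z=1} (none free) contributes 0 new; branch {Y=1, Z=0} (X) contributes 1 new; branch {Y=1} (X, Z) contributes 1 new; branch {Y=1, Z=0} (X) contributes 0 new; branch {Y=1} (X, Z) contributes 0 new. Total: 4.

4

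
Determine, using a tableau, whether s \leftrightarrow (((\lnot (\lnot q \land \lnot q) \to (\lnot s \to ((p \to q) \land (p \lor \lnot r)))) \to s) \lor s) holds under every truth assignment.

Not valid

Assume the negation and expand:
Initial set: {\lnot (s \leftrightarrow (((\lnot (\lnot q \land \lnot q) \to (\lnot s \to ((p \to q) \land (p \lor \lnot r)))) \to s) \lor s))}.
\lnot (s \leftrightarrow (((\lnot (\lnot q \land \lnot q) \to (\lnot s \to ((p \to q) \land (p \lor \lnot r)))) \to s) \lor s)): β-rule — branch into s, \lnot (((\lnot (\lnot q \land \lnot q) \to (\lnot s \to ((p \to q) \land (p \lor \lnot r)))) \to s) \lor s)  //  \lnot s, (((\lnot (\lnot q \land \lnot q) \to (\lnot s \to ((p \to q) \land (p \lor \lnot r)))) \to s) \lor s).
  branch 1 (add s, \lnot (((\lnot (\lnot q \land \lnot q) \to (\lnot s \to ((p \to q) \land (p \lor \lnot r)))) \to s) \lor s)):
    \lnot (((\lnot (\lnot q \land \lnot q) \to (\lnot s \to ((p \to q) \land (p \lor \lnot r)))) \to s) \lor s): α-rule — add \lnot ((\lnot (\lnot q \land \lnot q) \to (\lnot s \to ((p \to q) \land (p \lor \lnot r)))) \to s), \lnot s.
    × closes — contains both s and \lnot s.
  branch 2 (add \lnot s, (((\lnot (\lnot q \land \lnot q) \to (\lnot s \to ((p \to q) \land (p \lor \lnot r)))) \to s) \lor s)):
    (((\lnot (\lnot q \land \lnot q) \to (\lnot s \to ((p \to q) \land (p \lor \lnot r)))) \to s) \lor s): β-rule — branch into ((\lnot (\lnot q \land \lnot q) \to (\lnot s \to ((p \to q) \land (p \lor \lnot r)))) \to s)  //  s.
      branch 2.1 (add ((\lnot (\lnot q \land \lnot q) \to (\lnot s \to ((p \to q) \land (p \lor \lnot r)))) \to s)):
        ((\lnot (\lnot q \land \lnot q) \to (\lnot s \to ((p \to q) \land (p \lor \lnot r)))) \to s): β-rule — branch into \lnot (\lnot (\lnot q \land \lnot q) \to (\lnot s \to ((p \to q) \land (p \lor \lnot r))))  //  s.
          branch 2.1.1 (add \lnot (\lnot (\lnot q \land \lnot q) \to (\lnot s \to ((p \to q) \land (p \lor \lnot r))))):
            \lnot (\lnot (\lnot q \land \lnot q) \to (\lnot s \to ((p \to q) \land (p \lor \lnot r)))): α-rule — add \lnot (\lnot q \land \lnot q), \lnot (\lnot s \to ((p \to q) \land (p \lor \lnot r))).
            \lnot (\lnot s \to ((p \to q) \land (p \lor \lnot r))): α-rule — add \lnot s, \lnot ((p \to q) \land (p \lor \lnot r)).
            \lnot (\lnot q \land \lnot q): β-rule — branch into \lnot \lnot q  //  \lnot \lnot q.
              branch 2.1.1.1 (add \lnot \lnot q):
                \lnot ((p \to q) \land (p \lor \lnot r)): β-rule — branch into \lnot (p \to q)  //  \lnot (p \lor \lnot r).
                  branch 2.1.1.1.1 (add \lnot (p \to q)):
                    \lnot (p \to q): α-rule — add p, \lnot q.
                    × closes — contains both q and \lnot q.
                  branch 2.1.1.1.2 (add \lnot (p \lor \lnot r)):
                    \lnot (p \lor \lnot r): α-rule — add \lnot p, \lnot \lnot r.
                    ○ open, literals {p=false, q=true, r=true, s=false}.
              branch 2.1.1.2 (add \lnot \lnot q):
                \lnot ((p \to q) \land (p \lor \lnot r)): β-rule — branch into \lnot (p \to q)  //  \lnot (p \lor \lnot r).
                  branch 2.1.1.2.1 (add \lnot (p \to q)):
                    \lnot (p \to q): α-rule — add p, \lnot q.
                    × closes — contains both q and \lnot q.
                  branch 2.1.1.2.2 (add \lnot (p \lor \lnot r)):
                    \lnot (p \lor \lnot r): α-rule — add \lnot p, \lnot \lnot r.
                    ○ open, literals {p=false, q=true, r=true, s=false}.
          branch 2.1.2 (add s):
            × closes — contains both s and \lnot s.
      branch 2.2 (add s):
        × closes — contains both s and \lnot s.
5 branches closed, 2 open.
An open branch gives a countermodel: p=false, q=true, r=true, s=false (unmentioned atoms arbitrary); under it the original formula is false.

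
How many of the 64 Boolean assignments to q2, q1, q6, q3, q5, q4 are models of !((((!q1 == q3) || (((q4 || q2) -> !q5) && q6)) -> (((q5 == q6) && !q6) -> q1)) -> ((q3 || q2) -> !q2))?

30

Initial set: {!((((!q1 == q3) || (((q4 || q2) -> !q5) && q6)) -> (((q5 == q6) && !q6) -> q1)) -> ((q3 || q2) -> !q2))}.
!((((!q1 == q3) || (((q4 || q2) -> !q5) && q6)) -> (((q5 == q6) && !q6) -> q1)) -> ((q3 || q2) -> !q2)): α-rule — add (((!q1 == q3) || (((q4 || q2) -> !q5) && q6)) -> (((q5 == q6) && !q6) -> q1)), !((q3 || q2) -> !q2).
!((q3 || q2) -> !q2): α-rule — add (q3 || q2), !!q2.
(((!q1 == q3) || (((q4 || q2) -> !q5) && q6)) -> (((q5 == q6) && !q6) -> q1)): β-rule — branch into !((!q1 == q3) || (((q4 || q2) -> !q5) && q6))  //  (((q5 == q6) && !q6) -> q1).
  branch 1 (add !((!q1 == q3) || (((q4 || q2) -> !q5) && q6))):
    !((!q1 == q3) || (((q4 || q2) -> !q5) && q6)): α-rule — add !(!q1 == q3), !(((q4 || q2) -> !q5) && q6).
    (q3 || q2): β-rule — branch into q3  //  q2.
      branch 1.1 (add q3):
        !(!q1 == q3): β-rule — branch into !q1, !q3  //  !!q1, q3.
          branch 1.1.1 (add !q1, !q3):
            × closes — contains both q3 and !q3.
          branch 1.1.2 (add !!q1, q3):
            !(((q4 || q2) -> !q5) && q6): β-rule — branch into !((q4 || q2) -> !q5)  //  !q6.
              branch 1.1.2.1 (add !((q4 || q2) -> !q5)):
                !((q4 || q2) -> !q5): α-rule — add (q4 || q2), !!q5.
                (q4 || q2): β-rule — branch into q4  //  q2.
                  branch 1.1.2.1.1 (add q4):
                    ○ open, literals {q1=true, q2=true, q3=true, q4=true, q5=true}.
                  branch 1.1.2.1.2 (add q2):
                    ○ open, literals {q1=true, q2=true, q3=true, q5=true}.
              branch 1.1.2.2 (add !q6):
                ○ open, literals {q1=true, q2=true, q3=true, q6=false}.
      branch 1.2 (add q2):
        !(!q1 == q3): β-rule — branch into !q1, !q3  //  !!q1, q3.
          branch 1.2.1 (add !q1, !q3):
            !(((q4 || q2) -> !q5) && q6): β-rule — branch into !((q4 || q2) -> !q5)  //  !q6.
              branch 1.2.1.1 (add !((q4 || q2) -> !q5)):
                !((q4 || q2) -> !q5): α-rule — add (q4 || q2), !!q5.
                (q4 || q2): β-rule — branch into q4  //  q2.
                  branch 1.2.1.1.1 (add q4):
                    ○ open, literals {q1=false, q2=true, q3=false, q4=true, q5=true}.
                  branch 1.2.1.1.2 (add q2):
                    ○ open, literals {q1=false, q2=true, q3=false, q5=true}.
              branch 1.2.1.2 (add !q6):
                ○ open, literals {q1=false, q2=true, q3=false, q6=false}.
          branch 1.2.2 (add !!q1, q3):
            !(((q4 || q2) -> !q5) && q6): β-rule — branch into !((q4 || q2) -> !q5)  //  !q6.
              branch 1.2.2.1 (add !((q4 || q2) -> !q5)):
                !((q4 || q2) -> !q5): α-rule — add (q4 || q2), !!q5.
                (q4 || q2): β-rule — branch into q4  //  q2.
                  branch 1.2.2.1.1 (add q4):
                    ○ open, literals {q1=true, q2=true, q3=true, q4=true, q5=true}.
                  branch 1.2.2.1.2 (add q2):
                    ○ open, literals {q1=true, q2=true, q3=true, q5=true}.
              branch 1.2.2.2 (add !q6):
                ○ open, literals {q1=true, q2=true, q3=true, q6=false}.
  branch 2 (add (((q5 == q6) && !q6) -> q1)):
    (q3 || q2): β-rule — branch into q3  //  q2.
      branch 2.1 (add q3):
        (((q5 == q6) && !q6) -> q1): β-rule — branch into !((q5 == q6) && !q6)  //  q1.
          branch 2.1.1 (add !((q5 == q6) && !q6)):
            !((q5 == q6) && !q6): β-rule — branch into !(q5 == q6)  //  !!q6.
              branch 2.1.1.1 (add !(q5 == q6)):
                !(q5 == q6): β-rule — branch into q5, !q6  //  !q5, q6.
                  branch 2.1.1.1.1 (add q5, !q6):
                    ○ open, literals {q2=true, q3=true, q5=true, q6=false}.
                  branch 2.1.1.1.2 (add !q5, q6):
                    ○ open, literals {q2=true, q3=true, q5=false, q6=true}.
              branch 2.1.1.2 (add !!q6):
                ○ open, literals {q2=true, q3=true, q6=true}.
          branch 2.1.2 (add q1):
            ○ open, literals {q1=true, q2=true, q3=true}.
      branch 2.2 (add q2):
        (((q5 == q6) && !q6) -> q1): β-rule — branch into !((q5 == q6) && !q6)  //  q1.
          branch 2.2.1 (add !((q5 == q6) && !q6)):
            !((q5 == q6) && !q6): β-rule — branch into !(q5 == q6)  //  !!q6.
              branch 2.2.1.1 (add !(q5 == q6)):
                !(q5 == q6): β-rule — branch into q5, !q6  //  !q5, q6.
                  branch 2.2.1.1.1 (add q5, !q6):
                    ○ open, literals {q2=true, q5=true, q6=false}.
                  branch 2.2.1.1.2 (add !q5, q6):
                    ○ open, literals {q2=true, q5=false, q6=true}.
              branch 2.2.1.2 (add !!q6):
                ○ open, literals {q2=true, q6=true}.
          branch 2.2.2 (add q1):
            ○ open, literals {q1=true, q2=true}.
1 branch closed, 17 open.
Each open branch fixes some atoms; the unmentioned ones are free. Counting distinct full assignments: branch {q1=true, q2=true, q3=true, q4=true, q5=true} (q6) contributes 2 new; branch {q1=true, q2=true, q3=true, q5=true} (q6, q4) contributes 2 new; branch {q1=true, q2=true, q3=true, q6=false} (q5, q4) contributes 2 new; branch {q1=false, q2=true, q3=false, q4=true, q5=true} (q6) contributes 2 new; branch {q1=false, q2=true, q3=false, q5=true} (q6, q4) contributes 2 new; branch {q1=false, q2=true, q3=false, q6=false} (q5, q4) contributes 2 new; branch {q1=true, q2=true, q3=true, q4=true, q5=true} (q6) contributes 0 new; branch {q1=true, q2=true, q3=true, q5=true} (q6, q4) contributes 0 new; branch {q1=true, q2=true, q3=true, q6=false} (q5, q4) contributes 0 new; branch {q2=true, q3=true, q5=true, q6=false} (q1, q4) contributes 2 new; branch {q2=true, q3=true, q5=false, q6=true} (q1, q4) contributes 4 new; branch {q2=true, q3=true, q6=true} (q1, q5, q4) contributes 2 new; branch {q1=true, q2=true, q3=true} (q6, q5, q4) contributes 0 new; branch {q2=true, q5=true, q6=false} (q1, q3, q4) contributes 2 new; branch {q2=true, q5=false, q6=true} (q1, q3, q4) contributes 4 new; branch {q2=true, q6=true} (q1, q3, q5, q4) contributes 2 new; branch {q1=true, q2=true} (q6, q3, q5, q4) contributes 2 new. Total: 30.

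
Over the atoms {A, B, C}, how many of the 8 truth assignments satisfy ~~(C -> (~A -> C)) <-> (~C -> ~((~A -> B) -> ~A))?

Initial set: {(~~(C -> (~A -> C)) <-> (~C -> ~((~A -> B) -> ~A)))}.
(~~(C -> (~A -> C)) <-> (~C -> ~((~A -> B) -> ~A))): β-rule — branch into ~~(C -> (~A -> C)), (~C -> ~((~A -> B) -> ~A))  //  ~~~(C -> (~A -> C)), ~(~C -> ~((~A -> B) -> ~A)).
  branch 1 (add ~~(C -> (~A -> C)), (~C -> ~((~A -> B) -> ~A))):
    ~~(C -> (~A -> C)): drop double negation, giving (C -> (~A -> C)).
    (~C -> ~((~A -> B) -> ~A)): β-rule — branch into ~~C  //  ~((~A -> B) -> ~A).
      branch 1.1 (add ~~C):
        (C -> (~A -> C)): β-rule — branch into ~C  //  (~A -> C).
          branch 1.1.1 (add ~C):
            × closes — contains both C and ~C.
          branch 1.1.2 (add (~A -> C)):
            (~A -> C): β-rule — branch into ~~A  //  C.
              branch 1.1.2.1 (add ~~A):
                ○ open, literals {A=T, C=T}.
              branch 1.1.2.2 (add C):
                ○ open, literals {C=T}.
      branch 1.2 (add ~((~A -> B) -> ~A)):
        ~((~A -> B) -> ~A): α-rule — add (~A -> B), ~~A.
        (C -> (~A -> C)): β-rule — branch into ~C  //  (~A -> C).
          branch 1.2.1 (add ~C):
            (~A -> B): β-rule — branch into ~~A  //  B.
              branch 1.2.1.1 (add ~~A):
                ○ open, literals {A=T, C=F}.
              branch 1.2.1.2 (add B):
                ○ open, literals {A=T, B=T, C=F}.
          branch 1.2.2 (add (~A -> C)):
            (~A -> B): β-rule — branch into ~~A  //  B.
              branch 1.2.2.1 (add ~~A):
                (~A -> C): β-rule — branch into ~~A  //  C.
                  branch 1.2.2.1.1 (add ~~A):
                    ○ open, literals {A=T}.
                  branch 1.2.2.1.2 (add C):
                    ○ open, literals {A=T, C=T}.
              branch 1.2.2.2 (add B):
                (~A -> C): β-rule — branch into ~~A  //  C.
                  branch 1.2.2.2.1 (add ~~A):
                    ○ open, literals {A=T, B=T}.
                  branch 1.2.2.2.2 (add C):
                    ○ open, literals {A=T, B=T, C=T}.
  branch 2 (add ~~~(C -> (~A -> C)), ~(~C -> ~((~A -> B) -> ~A))):
    ~~~(C -> (~A -> C)): drop double negation, giving ~(C -> (~A -> C)).
    ~(~C -> ~((~A -> B) -> ~A)): α-rule — add ~C, ~~((~A -> B) -> ~A).
    ~(C -> (~A -> C)): α-rule — add C, ~(~A -> C).
    × closes — contains both C and ~C.
2 branches closed, 8 open.
Each open branch fixes some atoms; the unmentioned ones are free. Counting distinct full assignments: branch {A=T, C=T} (B) contributes 2 new; branch {C=T} (A, B) contributes 2 new; branch {A=T, C=F} (B) contributes 2 new; branch {A=T, B=T, C=F} (none free) contributes 0 new; branch {A=T} (B, C) contributes 0 new; branch {A=T, C=T} (B) contributes 0 new; branch {A=T, B=T} (C) contributes 0 new; branch {A=T, B=T, C=T} (none free) contributes 0 new. Total: 6.

6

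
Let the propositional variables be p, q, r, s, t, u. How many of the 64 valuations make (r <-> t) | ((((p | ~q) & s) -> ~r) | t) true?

Initial set: {((r <-> t) | ((((p | ~q) & s) -> ~r) | t))}.
((r <-> t) | ((((p | ~q) & s) -> ~r) | t)): β-rule — branch into (r <-> t)  //  ((((p | ~q) & s) -> ~r) | t).
  branch 1 (add (r <-> t)):
    (r <-> t): β-rule — branch into r, t  //  ~r, ~t.
      branch 1.1 (add r, t):
        ○ open, literals {r=T, t=T}.
      branch 1.2 (add ~r, ~t):
        ○ open, literals {r=F, t=F}.
  branch 2 (add ((((p | ~q) & s) -> ~r) | t)):
    ((((p | ~q) & s) -> ~r) | t): β-rule — branch into (((p | ~q) & s) -> ~r)  //  t.
      branch 2.1 (add (((p | ~q) & s) -> ~r)):
        (((p | ~q) & s) -> ~r): β-rule — branch into ~((p | ~q) & s)  //  ~r.
          branch 2.1.1 (add ~((p | ~q) & s)):
            ~((p | ~q) & s): β-rule — branch into ~(p | ~q)  //  ~s.
              branch 2.1.1.1 (add ~(p | ~q)):
                ~(p | ~q): α-rule — add ~p, ~~q.
                ○ open, literals {p=F, q=T}.
              branch 2.1.1.2 (add ~s):
                ○ open, literals {s=F}.
          branch 2.1.2 (add ~r):
            ○ open, literals {r=F}.
      branch 2.2 (add t):
        ○ open, literals {t=T}.
0 branches closed, 6 open.
Each open branch fixes some atoms; the unmentioned ones are free. Counting distinct full assignments: branch {r=T, t=T} (p, q, s, u) contributes 16 new; branch {r=F, t=F} (p, q, s, u) contributes 16 new; branch {p=F, q=T} (r, s, t, u) contributes 8 new; branch {s=F} (p, q, r, t, u) contributes 12 new; branch {r=F} (p, q, s, t, u) contributes 6 new; branch {t=T} (p, q, r, s, u) contributes 0 new. Total: 58.

58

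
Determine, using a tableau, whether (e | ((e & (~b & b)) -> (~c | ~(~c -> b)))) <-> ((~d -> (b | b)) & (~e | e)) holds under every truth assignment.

Assume the negation and expand:
Initial set: {~((e | ((e & (~b & b)) -> (~c | ~(~c -> b)))) <-> ((~d -> (b | b)) & (~e | e)))}.
~((e | ((e & (~b & b)) -> (~c | ~(~c -> b)))) <-> ((~d -> (b | b)) & (~e | e))): β-rule — branch into (e | ((e & (~b & b)) -> (~c | ~(~c -> b)))), ~((~d -> (b | b)) & (~e | e))  //  ~(e | ((e & (~b & b)) -> (~c | ~(~c -> b)))), ((~d -> (b | b)) & (~e | e)).
  branch 1 (add (e | ((e & (~b & b)) -> (~c | ~(~c -> b)))), ~((~d -> (b | b)) & (~e | e))):
    (e | ((e & (~b & b)) -> (~c | ~(~c -> b)))): β-rule — branch into e  //  ((e & (~b & b)) -> (~c | ~(~c -> b))).
      branch 1.1 (add e):
        ~((~d -> (b | b)) & (~e | e)): β-rule — branch into ~(~d -> (b | b))  //  ~(~e | e).
          branch 1.1.1 (add ~(~d -> (b | b))):
            ~(~d -> (b | b)): α-rule — add ~d, ~(b | b).
            ~(b | b): α-rule — add ~b, ~b.
            ○ open, literals {b=F, d=F, e=T}.
          branch 1.1.2 (add ~(~e | e)):
            ~(~e | e): α-rule — add ~~e, ~e.
            × closes — contains both e and ~e.
      branch 1.2 (add ((e & (~b & b)) -> (~c | ~(~c -> b)))):
        ~((~d -> (b | b)) & (~e | e)): β-rule — branch into ~(~d -> (b | b))  //  ~(~e | e).
          branch 1.2.1 (add ~(~d -> (b | b))):
            ~(~d -> (b | b)): α-rule — add ~d, ~(b | b).
            ~(b | b): α-rule — add ~b, ~b.
            ((e & (~b & b)) -> (~c | ~(~c -> b))): β-rule — branch into ~(e & (~b & b))  //  (~c | ~(~c -> b)).
              branch 1.2.1.1 (add ~(e & (~b & b))):
                ~(e & (~b & b)): β-rule — branch into ~e  //  ~(~b & b).
                  branch 1.2.1.1.1 (add ~e):
                    ○ open, literals {b=F, d=F, e=F}.
                  branch 1.2.1.1.2 (add ~(~b & b)):
                    ~(~b & b): β-rule — branch into ~~b  //  ~b.
                      branch 1.2.1.1.2.1 (add ~~b):
                        × closes — contains both b and ~b.
                      branch 1.2.1.1.2.2 (add ~b):
                        ○ open, literals {b=F, d=F}.
              branch 1.2.1.2 (add (~c | ~(~c -> b))):
                (~c | ~(~c -> b)): β-rule — branch into ~c  //  ~(~c -> b).
                  branch 1.2.1.2.1 (add ~c):
                    ○ open, literals {b=F, c=F, d=F}.
                  branch 1.2.1.2.2 (add ~(~c -> b)):
                    ~(~c -> b): α-rule — add ~c, ~b.
                    ○ open, literals {b=F, c=F, d=F}.
          branch 1.2.2 (add ~(~e | e)):
            ~(~e | e): α-rule — add ~~e, ~e.
            × closes — contains both e and ~e.
  branch 2 (add ~(e | ((e & (~b & b)) -> (~c | ~(~c -> b)))), ((~d -> (b | b)) & (~e | e))):
    ~(e | ((e & (~b & b)) -> (~c | ~(~c -> b)))): α-rule — add ~e, ~((e & (~b & b)) -> (~c | ~(~c -> b))).
    ((~d -> (b | b)) & (~e | e)): α-rule — add (~d -> (b | b)), (~e | e).
    ~((e & (~b & b)) -> (~c | ~(~c -> b))): α-rule — add (e & (~b & b)), ~(~c | ~(~c -> b)).
    (e & (~b & b)): α-rule — add e, (~b & b).
    × closes — contains both e and ~e.
4 branches closed, 5 open.
An open branch gives a countermodel: b=F, d=F, e=T (unmentioned atoms arbitrary); under it the original formula is false.

Not valid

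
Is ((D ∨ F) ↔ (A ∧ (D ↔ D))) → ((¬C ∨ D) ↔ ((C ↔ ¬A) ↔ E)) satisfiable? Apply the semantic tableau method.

Initial set: {(((D ∨ F) ↔ (A ∧ (D ↔ D))) → ((¬C ∨ D) ↔ ((C ↔ ¬A) ↔ E)))}.
(((D ∨ F) ↔ (A ∧ (D ↔ D))) → ((¬C ∨ D) ↔ ((C ↔ ¬A) ↔ E))): β-rule — branch into ¬((D ∨ F) ↔ (A ∧ (D ↔ D)))  //  ((¬C ∨ D) ↔ ((C ↔ ¬A) ↔ E)).
  branch 1 (add ¬((D ∨ F) ↔ (A ∧ (D ↔ D)))):
    ¬((D ∨ F) ↔ (A ∧ (D ↔ D))): β-rule — branch into (D ∨ F), ¬(A ∧ (D ↔ D))  //  ¬(D ∨ F), (A ∧ (D ↔ D)).
      branch 1.1 (add (D ∨ F), ¬(A ∧ (D ↔ D))):
        (D ∨ F): β-rule — branch into D  //  F.
          branch 1.1.1 (add D):
            ¬(A ∧ (D ↔ D)): β-rule — branch into ¬A  //  ¬(D ↔ D).
              branch 1.1.1.1 (add ¬A):
                ○ open, literals {A=0, D=1}.
              branch 1.1.1.2 (add ¬(D ↔ D)):
                ¬(D ↔ D): β-rule — branch into D, ¬D  //  ¬D, D.
                  branch 1.1.1.2.1 (add D, ¬D):
                    × closes — contains both D and ¬D.
                  branch 1.1.1.2.2 (add ¬D, D):
                    × closes — contains both D and ¬D.
          branch 1.1.2 (add F):
            ¬(A ∧ (D ↔ D)): β-rule — branch into ¬A  //  ¬(D ↔ D).
              branch 1.1.2.1 (add ¬A):
                ○ open, literals {A=0, F=1}.
              branch 1.1.2.2 (add ¬(D ↔ D)):
                ¬(D ↔ D): β-rule — branch into D, ¬D  //  ¬D, D.
                  branch 1.1.2.2.1 (add D, ¬D):
                    × closes — contains both D and ¬D.
                  branch 1.1.2.2.2 (add ¬D, D):
                    × closes — contains both D and ¬D.
      branch 1.2 (add ¬(D ∨ F), (A ∧ (D ↔ D))):
        ¬(D ∨ F): α-rule — add ¬D, ¬F.
        (A ∧ (D ↔ D)): α-rule — add A, (D ↔ D).
        (D ↔ D): β-rule — branch into D, D  //  ¬D, ¬D.
          branch 1.2.1 (add D, D):
            × closes — contains both D and ¬D.
          branch 1.2.2 (add ¬D, ¬D):
            ○ open, literals {A=1, D=0, F=0}.
  branch 2 (add ((¬C ∨ D) ↔ ((C ↔ ¬A) ↔ E))):
    ((¬C ∨ D) ↔ ((C ↔ ¬A) ↔ E)): β-rule — branch into (¬C ∨ D), ((C ↔ ¬A) ↔ E)  //  ¬(¬C ∨ D), ¬((C ↔ ¬A) ↔ E).
      branch 2.1 (add (¬C ∨ D), ((C ↔ ¬A) ↔ E)):
        (¬C ∨ D): β-rule — branch into ¬C  //  D.
          branch 2.1.1 (add ¬C):
            ((C ↔ ¬A) ↔ E): β-rule — branch into (C ↔ ¬A), E  //  ¬(C ↔ ¬A), ¬E.
              branch 2.1.1.1 (add (C ↔ ¬A), E):
                (C ↔ ¬A): β-rule — branch into C, ¬A  //  ¬C, ¬¬A.
                  branch 2.1.1.1.1 (add C, ¬A):
                    × closes — contains both C and ¬C.
                  branch 2.1.1.1.2 (add ¬C, ¬¬A):
                    ○ open, literals {A=1, C=0, E=1}.
              branch 2.1.1.2 (add ¬(C ↔ ¬A), ¬E):
                ¬(C ↔ ¬A): β-rule — branch into C, ¬¬A  //  ¬C, ¬A.
                  branch 2.1.1.2.1 (add C, ¬¬A):
                    × closes — contains both C and ¬C.
                  branch 2.1.1.2.2 (add ¬C, ¬A):
                    ○ open, literals {A=0, C=0, E=0}.
          branch 2.1.2 (add D):
            ((C ↔ ¬A) ↔ E): β-rule — branch into (C ↔ ¬A), E  //  ¬(C ↔ ¬A), ¬E.
              branch 2.1.2.1 (add (C ↔ ¬A), E):
                (C ↔ ¬A): β-rule — branch into C, ¬A  //  ¬C, ¬¬A.
                  branch 2.1.2.1.1 (add C, ¬A):
                    ○ open, literals {A=0, C=1, D=1, E=1}.
                  branch 2.1.2.1.2 (add ¬C, ¬¬A):
                    ○ open, literals {A=1, C=0, D=1, E=1}.
              branch 2.1.2.2 (add ¬(C ↔ ¬A), ¬E):
                ¬(C ↔ ¬A): β-rule — branch into C, ¬¬A  //  ¬C, ¬A.
                  branch 2.1.2.2.1 (add C, ¬¬A):
                    ○ open, literals {A=1, C=1, D=1, E=0}.
                  branch 2.1.2.2.2 (add ¬C, ¬A):
                    ○ open, literals {A=0, C=0, D=1, E=0}.
      branch 2.2 (add ¬(¬C ∨ D), ¬((C ↔ ¬A) ↔ E)):
        ¬(¬C ∨ D): α-rule — add ¬¬C, ¬D.
        ¬((C ↔ ¬A) ↔ E): β-rule — branch into (C ↔ ¬A), ¬E  //  ¬(C ↔ ¬A), E.
          branch 2.2.1 (add (C ↔ ¬A), ¬E):
            (C ↔ ¬A): β-rule — branch into C, ¬A  //  ¬C, ¬¬A.
              branch 2.2.1.1 (add C, ¬A):
                ○ open, literals {A=0, C=1, D=0, E=0}.
              branch 2.2.1.2 (add ¬C, ¬¬A):
                × closes — contains both C and ¬C.
          branch 2.2.2 (add ¬(C ↔ ¬A), E):
            ¬(C ↔ ¬A): β-rule — branch into C, ¬¬A  //  ¬C, ¬A.
              branch 2.2.2.1 (add C, ¬¬A):
                ○ open, literals {A=1, C=1, D=0, E=1}.
              branch 2.2.2.2 (add ¬C, ¬A):
                × closes — contains both C and ¬C.
9 branches closed, 11 open.
An open branch gives a satisfying assignment: A=0, D=1.

Satisfiable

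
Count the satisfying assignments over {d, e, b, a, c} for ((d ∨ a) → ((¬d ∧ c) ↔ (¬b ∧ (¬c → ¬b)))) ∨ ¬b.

Initial set: {(((d ∨ a) → ((¬d ∧ c) ↔ (¬b ∧ (¬c → ¬b)))) ∨ ¬b)}.
(((d ∨ a) → ((¬d ∧ c) ↔ (¬b ∧ (¬c → ¬b)))) ∨ ¬b): β-rule — branch into ((d ∨ a) → ((¬d ∧ c) ↔ (¬b ∧ (¬c → ¬b))))  //  ¬b.
  branch 1 (add ((d ∨ a) → ((¬d ∧ c) ↔ (¬b ∧ (¬c → ¬b))))):
    ((d ∨ a) → ((¬d ∧ c) ↔ (¬b ∧ (¬c → ¬b)))): β-rule — branch into ¬(d ∨ a)  //  ((¬d ∧ c) ↔ (¬b ∧ (¬c → ¬b))).
      branch 1.1 (add ¬(d ∨ a)):
        ¬(d ∨ a): α-rule — add ¬d, ¬a.
        ○ open, literals {a=0, d=0}.
      branch 1.2 (add ((¬d ∧ c) ↔ (¬b ∧ (¬c → ¬b)))):
        ((¬d ∧ c) ↔ (¬b ∧ (¬c → ¬b))): β-rule — branch into (¬d ∧ c), (¬b ∧ (¬c → ¬b))  //  ¬(¬d ∧ c), ¬(¬b ∧ (¬c → ¬b)).
          branch 1.2.1 (add (¬d ∧ c), (¬b ∧ (¬c → ¬b))):
            (¬d ∧ c): α-rule — add ¬d, c.
            (¬b ∧ (¬c → ¬b)): α-rule — add ¬b, (¬c → ¬b).
            (¬c → ¬b): β-rule — branch into ¬¬c  //  ¬b.
              branch 1.2.1.1 (add ¬¬c):
                ○ open, literals {b=0, c=1, d=0}.
              branch 1.2.1.2 (add ¬b):
                ○ open, literals {b=0, c=1, d=0}.
          branch 1.2.2 (add ¬(¬d ∧ c), ¬(¬b ∧ (¬c → ¬b))):
            ¬(¬d ∧ c): β-rule — branch into ¬¬d  //  ¬c.
              branch 1.2.2.1 (add ¬¬d):
                ¬(¬b ∧ (¬c → ¬b)): β-rule — branch into ¬¬b  //  ¬(¬c → ¬b).
                  branch 1.2.2.1.1 (add ¬¬b):
                    ○ open, literals {b=1, d=1}.
                  branch 1.2.2.1.2 (add ¬(¬c → ¬b)):
                    ¬(¬c → ¬b): α-rule — add ¬c, ¬¬b.
                    ○ open, literals {b=1, c=0, d=1}.
              branch 1.2.2.2 (add ¬c):
                ¬(¬b ∧ (¬c → ¬b)): β-rule — branch into ¬¬b  //  ¬(¬c → ¬b).
                  branch 1.2.2.2.1 (add ¬¬b):
                    ○ open, literals {b=1, c=0}.
                  branch 1.2.2.2.2 (add ¬(¬c → ¬b)):
                    ¬(¬c → ¬b): α-rule — add ¬c, ¬¬b.
                    ○ open, literals {b=1, c=0}.
  branch 2 (add ¬b):
    ○ open, literals {b=0}.
0 branches closed, 8 open.
Each open branch fixes some atoms; the unmentioned ones are free. Counting distinct full assignments: branch {a=0, d=0} (e, b, c) contributes 8 new; branch {b=0, c=1, d=0} (e, a) contributes 2 new; branch {b=0, c=1, d=0} (e, a) contributes 0 new; branch {b=1, d=1} (e, a, c) contributes 8 new; branch {b=1, c=0, d=1} (e, a) contributes 0 new; branch {b=1, c=0} (d, e, a) contributes 2 new; branch {b=1, c=0} (d, e, a) contributes 0 new; branch {b=0} (d, e, a, c) contributes 10 new. Total: 30.

30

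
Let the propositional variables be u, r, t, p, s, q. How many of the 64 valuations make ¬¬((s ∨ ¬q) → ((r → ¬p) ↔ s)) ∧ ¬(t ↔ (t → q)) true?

30

Initial set: {(¬¬((s ∨ ¬q) → ((r → ¬p) ↔ s)) ∧ ¬(t ↔ (t → q)))}.
(¬¬((s ∨ ¬q) → ((r → ¬p) ↔ s)) ∧ ¬(t ↔ (t → q))): α-rule — add ¬¬((s ∨ ¬q) → ((r → ¬p) ↔ s)), ¬(t ↔ (t → q)).
¬¬((s ∨ ¬q) → ((r → ¬p) ↔ s)): drop double negation, giving ((s ∨ ¬q) → ((r → ¬p) ↔ s)).
¬(t ↔ (t → q)): β-rule — branch into t, ¬(t → q)  //  ¬t, (t → q).
  branch 1 (add t, ¬(t → q)):
    ¬(t → q): α-rule — add t, ¬q.
    ((s ∨ ¬q) → ((r → ¬p) ↔ s)): β-rule — branch into ¬(s ∨ ¬q)  //  ((r → ¬p) ↔ s).
      branch 1.1 (add ¬(s ∨ ¬q)):
        ¬(s ∨ ¬q): α-rule — add ¬s, ¬¬q.
        × closes — contains both q and ¬q.
      branch 1.2 (add ((r → ¬p) ↔ s)):
        ((r → ¬p) ↔ s): β-rule — branch into (r → ¬p), s  //  ¬(r → ¬p), ¬s.
          branch 1.2.1 (add (r → ¬p), s):
            (r → ¬p): β-rule — branch into ¬r  //  ¬p.
              branch 1.2.1.1 (add ¬r):
                ○ open, literals {q=F, r=F, s=T, t=T}.
              branch 1.2.1.2 (add ¬p):
                ○ open, literals {p=F, q=F, s=T, t=T}.
          branch 1.2.2 (add ¬(r → ¬p), ¬s):
            ¬(r → ¬p): α-rule — add r, ¬¬p.
            ○ open, literals {p=T, q=F, r=T, s=F, t=T}.
  branch 2 (add ¬t, (t → q)):
    ((s ∨ ¬q) → ((r → ¬p) ↔ s)): β-rule — branch into ¬(s ∨ ¬q)  //  ((r → ¬p) ↔ s).
      branch 2.1 (add ¬(s ∨ ¬q)):
        ¬(s ∨ ¬q): α-rule — add ¬s, ¬¬q.
        (t → q): β-rule — branch into ¬t  //  q.
          branch 2.1.1 (add ¬t):
            ○ open, literals {q=T, s=F, t=F}.
          branch 2.1.2 (add q):
            ○ open, literals {q=T, s=F, t=F}.
      branch 2.2 (add ((r → ¬p) ↔ s)):
        (t → q): β-rule — branch into ¬t  //  q.
          branch 2.2.1 (add ¬t):
            ((r → ¬p) ↔ s): β-rule — branch into (r → ¬p), s  //  ¬(r → ¬p), ¬s.
              branch 2.2.1.1 (add (r → ¬p), s):
                (r → ¬p): β-rule — branch into ¬r  //  ¬p.
                  branch 2.2.1.1.1 (add ¬r):
                    ○ open, literals {r=F, s=T, t=F}.
                  branch 2.2.1.1.2 (add ¬p):
                    ○ open, literals {p=F, s=T, t=F}.
              branch 2.2.1.2 (add ¬(r → ¬p), ¬s):
                ¬(r → ¬p): α-rule — add r, ¬¬p.
                ○ open, literals {p=T, r=T, s=F, t=F}.
          branch 2.2.2 (add q):
            ((r → ¬p) ↔ s): β-rule — branch into (r → ¬p), s  //  ¬(r → ¬p), ¬s.
              branch 2.2.2.1 (add (r → ¬p), s):
                (r → ¬p): β-rule — branch into ¬r  //  ¬p.
                  branch 2.2.2.1.1 (add ¬r):
                    ○ open, literals {q=T, r=F, s=T, t=F}.
                  branch 2.2.2.1.2 (add ¬p):
                    ○ open, literals {p=F, q=T, s=T, t=F}.
              branch 2.2.2.2 (add ¬(r → ¬p), ¬s):
                ¬(r → ¬p): α-rule — add r, ¬¬p.
                ○ open, literals {p=T, q=T, r=T, s=F, t=F}.
1 branch closed, 11 open.
Each open branch fixes some atoms; the unmentioned ones are free. Counting distinct full assignments: branch {q=F, r=F, s=T, t=T} (u, p) contributes 4 new; branch {p=F, q=F, s=T, t=T} (u, r) contributes 2 new; branch {p=T, q=F, r=T, s=F, t=T} (u) contributes 2 new; branch {q=T, s=F, t=F} (u, r, p) contributes 8 new; branch {q=T, s=F, t=F} (u, r, p) contributes 0 new; branch {r=F, s=T, t=F} (u, p, q) contributes 8 new; branch {p=F, s=T, t=F} (u, r, q) contributes 4 new; branch {p=T, r=T, s=F, t=F} (u, q) contributes 2 new; branch {q=T, r=F, s=T, t=F} (u, p) contributes 0 new; branch {p=F, q=T, s=T, t=F} (u, r) contributes 0 new; branch {p=T, q=T, r=T, s=F, t=F} (u) contributes 0 new. Total: 30.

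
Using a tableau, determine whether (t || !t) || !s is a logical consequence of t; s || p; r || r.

Initial set: {t; (s || p); (r || r); !((t || !t) || !s)}.
!((t || !t) || !s): α-rule — add !(t || !t), !!s.
!(t || !t): α-rule — add !t, !!t.
× closes — contains both t and !t.
All 1 branch closes.
Every branch closed, so the premises entail the conclusion.

Yes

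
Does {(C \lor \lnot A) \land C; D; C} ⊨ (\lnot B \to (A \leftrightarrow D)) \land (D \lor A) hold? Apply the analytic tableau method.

No

Initial set: {((C \lor \lnot A) \land C); D; C; \lnot ((\lnot B \to (A \leftrightarrow D)) \land (D \lor A))}.
((C \lor \lnot A) \land C): α-rule — add (C \lor \lnot A), C.
\lnot ((\lnot B \to (A \leftrightarrow D)) \land (D \lor A)): β-rule — branch into \lnot (\lnot B \to (A \leftrightarrow D))  //  \lnot (D \lor A).
  branch 1 (add \lnot (\lnot B \to (A \leftrightarrow D))):
    \lnot (\lnot B \to (A \leftrightarrow D)): α-rule — add \lnot B, \lnot (A \leftrightarrow D).
    (C \lor \lnot A): β-rule — branch into C  //  \lnot A.
      branch 1.1 (add C):
        \lnot (A \leftrightarrow D): β-rule — branch into A, \lnot D  //  \lnot A, D.
          branch 1.1.1 (add A, \lnot D):
            × closes — contains both D and \lnot D.
          branch 1.1.2 (add \lnot A, D):
            ○ open, literals {A=false, B=false, C=true, D=true}.
      branch 1.2 (add \lnot A):
        \lnot (A \leftrightarrow D): β-rule — branch into A, \lnot D  //  \lnot A, D.
          branch 1.2.1 (add A, \lnot D):
            × closes — contains both A and \lnot A.
          branch 1.2.2 (add \lnot A, D):
            ○ open, literals {A=false, B=false, C=true, D=true}.
  branch 2 (add \lnot (D \lor A)):
    \lnot (D \lor A): α-rule — add \lnot D, \lnot A.
    × closes — contains both D and \lnot D.
3 branches closed, 2 open.
An open branch gives a countermodel: A=false, B=false, C=true, D=true (unmentioned atoms arbitrary); the premises hold there but the conclusion fails.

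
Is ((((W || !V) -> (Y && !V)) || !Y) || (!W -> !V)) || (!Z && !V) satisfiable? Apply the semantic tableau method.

Satisfiable

Initial set: {(((((W || !V) -> (Y && !V)) || !Y) || (!W -> !V)) || (!Z && !V))}.
(((((W || !V) -> (Y && !V)) || !Y) || (!W -> !V)) || (!Z && !V)): β-rule — branch into ((((W || !V) -> (Y && !V)) || !Y) || (!W -> !V))  //  (!Z && !V).
  branch 1 (add ((((W || !V) -> (Y && !V)) || !Y) || (!W -> !V))):
    ((((W || !V) -> (Y && !V)) || !Y) || (!W -> !V)): β-rule — branch into (((W || !V) -> (Y && !V)) || !Y)  //  (!W -> !V).
      branch 1.1 (add (((W || !V) -> (Y && !V)) || !Y)):
        (((W || !V) -> (Y && !V)) || !Y): β-rule — branch into ((W || !V) -> (Y && !V))  //  !Y.
          branch 1.1.1 (add ((W || !V) -> (Y && !V))):
            ((W || !V) -> (Y && !V)): β-rule — branch into !(W || !V)  //  (Y && !V).
              branch 1.1.1.1 (add !(W || !V)):
                !(W || !V): α-rule — add !W, !!V.
                ○ open, literals {V=1, W=0}.
              branch 1.1.1.2 (add (Y && !V)):
                (Y && !V): α-rule — add Y, !V.
                ○ open, literals {V=0, Y=1}.
          branch 1.1.2 (add !Y):
            ○ open, literals {Y=0}.
      branch 1.2 (add (!W -> !V)):
        (!W -> !V): β-rule — branch into !!W  //  !V.
          branch 1.2.1 (add !!W):
            ○ open, literals {W=1}.
          branch 1.2.2 (add !V):
            ○ open, literals {V=0}.
  branch 2 (add (!Z && !V)):
    (!Z && !V): α-rule — add !Z, !V.
    ○ open, literals {V=0, Z=0}.
0 branches closed, 6 open.
An open branch gives a satisfying assignment: V=1, W=0.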